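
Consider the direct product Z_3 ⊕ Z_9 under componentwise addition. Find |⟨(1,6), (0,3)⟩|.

|⟨(1,6)⟩| = 3 and |⟨(0,3)⟩| = 3, so |H| is a multiple of lcm(3, 3) = 3 and divides |G| = 27.
Closing under the operation: H = {(0,0), (0,3), (0,6), (1,0), (1,3), (1,6), (2,0), (2,3), (2,6)}, so |H| = 9.

9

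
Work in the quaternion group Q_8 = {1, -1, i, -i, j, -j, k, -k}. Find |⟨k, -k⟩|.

|⟨k⟩| = 4 and |⟨-k⟩| = 4, so |H| is a multiple of lcm(4, 4) = 4 and divides |G| = 8.
Closing under the operation: H = {1, -1, k, -k}, so |H| = 4.

4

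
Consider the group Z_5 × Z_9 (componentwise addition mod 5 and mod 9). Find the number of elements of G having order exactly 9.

6

An element (a,b) has order lcm(ord(a), ord(b)); count pairs with lcm equal to 9.
Enumerating gives 6 such elements.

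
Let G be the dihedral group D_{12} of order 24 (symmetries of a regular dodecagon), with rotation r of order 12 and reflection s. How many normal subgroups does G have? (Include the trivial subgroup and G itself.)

9

G has 34 subgroups. Checking conjugation-invariance by order — order 1: 1/1 normal; order 2: 1/13 normal; order 3: 1/1 normal; order 4: 1/7 normal; order 6: 1/5 normal; order 8: 0/3 normal; order 12: 3/3 normal; order 24: 1/1 normal.
Total normal subgroups: 9.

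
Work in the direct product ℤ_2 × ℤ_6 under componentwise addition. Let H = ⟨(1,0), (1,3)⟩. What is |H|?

4

|⟨(1,0)⟩| = 2 and |⟨(1,3)⟩| = 2, so |H| is a multiple of lcm(2, 2) = 2 and divides |G| = 12.
Closing under the operation: H = {(0,0), (0,3), (1,0), (1,3)}, so |H| = 4.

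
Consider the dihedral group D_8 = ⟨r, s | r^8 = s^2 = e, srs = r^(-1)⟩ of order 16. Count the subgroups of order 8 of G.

|G| = 16 and 8 | 16, so subgroups of order 8 are possible by Lagrange.
The subgroups of order 8 are: {e, r, r^2, r^3, r^4, r^5, r^6, r^7}; {e, r^2, r^4, r^6, s, r^2s, r^4s, r^6s}; {e, r^2, r^4, r^6, rs, r^3s, r^5s, r^7s}.
So G has 3 subgroups of order 8.

3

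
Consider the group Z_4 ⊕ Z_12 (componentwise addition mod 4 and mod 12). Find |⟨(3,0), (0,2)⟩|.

24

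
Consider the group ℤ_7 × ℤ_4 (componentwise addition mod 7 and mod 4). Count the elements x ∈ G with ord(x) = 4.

2

An element (a,b) has order lcm(ord(a), ord(b)); count pairs with lcm equal to 4.
Enumerating gives 2 such elements.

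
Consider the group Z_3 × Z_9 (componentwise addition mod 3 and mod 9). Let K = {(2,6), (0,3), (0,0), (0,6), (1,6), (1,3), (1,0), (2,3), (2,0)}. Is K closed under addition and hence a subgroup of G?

Yes

|K| = 9 divides |G| = 27, consistent with Lagrange.
K contains the identity, every element's inverse is in K, and K is closed under +: it is a subgroup.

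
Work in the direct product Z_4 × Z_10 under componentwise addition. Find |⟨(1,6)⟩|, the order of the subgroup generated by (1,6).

20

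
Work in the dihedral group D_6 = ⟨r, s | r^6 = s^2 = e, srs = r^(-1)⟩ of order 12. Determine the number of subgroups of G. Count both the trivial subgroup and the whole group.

|G| = 12, so by Lagrange every subgroup order divides 12. Divisors: 1, 2, 3, 4, 6, 12.
Subgroups by order — order 1: 1; order 2: 7; order 3: 1; order 4: 3; order 6: 3; order 12: 1.
Total: 1 + 7 + 1 + 3 + 3 + 1 = 16.

16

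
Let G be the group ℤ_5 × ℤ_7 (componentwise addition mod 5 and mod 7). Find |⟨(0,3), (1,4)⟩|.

35

|⟨(0,3)⟩| = 7 and |⟨(1,4)⟩| = 35, so |H| is a multiple of lcm(7, 35) = 35 and divides |G| = 35.
Closing {(0,3), (1,4)} under the group operation gives all of G, so |H| = 35.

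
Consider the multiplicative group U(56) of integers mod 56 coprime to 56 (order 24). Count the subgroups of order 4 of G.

7

|G| = 24 and 4 | 24, so subgroups of order 4 are possible by Lagrange.
The subgroups of order 4 are: {1, 13, 15, 27}; {1, 13, 29, 41}; {1, 13, 43, 55}; {1, 15, 29, 43}; … (7 in all).
So G has 7 subgroups of order 4.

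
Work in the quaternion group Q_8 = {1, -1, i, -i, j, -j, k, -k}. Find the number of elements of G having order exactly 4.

6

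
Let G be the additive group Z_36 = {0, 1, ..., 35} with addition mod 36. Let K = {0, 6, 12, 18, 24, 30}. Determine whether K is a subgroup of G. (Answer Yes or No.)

|K| = 6 divides |G| = 36, consistent with Lagrange.
K contains the identity, every element's inverse is in K, and K is closed under +: it is a subgroup.
In fact K = ⟨6⟩.

Yes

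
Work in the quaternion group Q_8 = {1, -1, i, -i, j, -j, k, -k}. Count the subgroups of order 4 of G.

|G| = 8 and 4 | 8, so subgroups of order 4 are possible by Lagrange.
The subgroups of order 4 are: {1, -1, i, -i}; {1, -1, j, -j}; {1, -1, k, -k}.
So G has 3 subgroups of order 4.

3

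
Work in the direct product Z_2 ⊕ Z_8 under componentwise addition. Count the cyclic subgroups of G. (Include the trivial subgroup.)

8

Each element a generates a cyclic subgroup ⟨a⟩; distinct elements may generate the same one (a cyclic group of order d has φ(d) generators).
Cyclic subgroups by order — order 1: 1; order 2: 3; order 4: 2; order 8: 2.
Total: 8.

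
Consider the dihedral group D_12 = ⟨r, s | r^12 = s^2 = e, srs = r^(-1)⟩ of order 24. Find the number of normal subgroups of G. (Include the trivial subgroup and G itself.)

G has 34 subgroups. Checking conjugation-invariance by order — order 1: 1/1 normal; order 2: 1/13 normal; order 3: 1/1 normal; order 4: 1/7 normal; order 6: 1/5 normal; order 8: 0/3 normal; order 12: 3/3 normal; order 24: 1/1 normal.
Total normal subgroups: 9.

9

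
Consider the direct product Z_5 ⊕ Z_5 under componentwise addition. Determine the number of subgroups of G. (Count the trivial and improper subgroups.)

|G| = 25, so by Lagrange every subgroup order divides 25. Divisors: 1, 5, 25.
Subgroups by order — order 1: 1; order 5: 6; order 25: 1.
Total: 1 + 6 + 1 = 8.

8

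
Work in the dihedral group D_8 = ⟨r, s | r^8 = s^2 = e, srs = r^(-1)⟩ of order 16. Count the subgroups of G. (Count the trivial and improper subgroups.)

|G| = 16, so by Lagrange every subgroup order divides 16. Divisors: 1, 2, 4, 8, 16.
Subgroups by order — order 1: 1; order 2: 9; order 4: 5; order 8: 3; order 16: 1.
Total: 1 + 9 + 5 + 3 + 1 = 19.

19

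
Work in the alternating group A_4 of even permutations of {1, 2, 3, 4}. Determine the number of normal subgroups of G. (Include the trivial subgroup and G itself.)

3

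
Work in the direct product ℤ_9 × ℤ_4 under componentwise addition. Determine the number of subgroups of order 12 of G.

1

|G| = 36 and 12 | 36, so subgroups of order 12 are possible by Lagrange.
The subgroups of order 12 are: {(0,0), (0,1), (0,2), (0,3), (3,0), (3,1), (3,2), (3,3), (6,0), (6,1), (6,2), (6,3)}.
So G has 1 subgroup of order 12.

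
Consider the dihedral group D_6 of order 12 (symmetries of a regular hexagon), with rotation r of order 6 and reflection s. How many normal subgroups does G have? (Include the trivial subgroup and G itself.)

7

G has 16 subgroups. Checking conjugation-invariance by order — order 1: 1/1 normal; order 2: 1/7 normal; order 3: 1/1 normal; order 4: 0/3 normal; order 6: 3/3 normal; order 12: 1/1 normal.
Total normal subgroups: 7.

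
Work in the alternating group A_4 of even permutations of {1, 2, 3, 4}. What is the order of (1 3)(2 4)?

Computing powers of (1 3)(2 4): the smallest k with ((1 3)(2 4))^k = e is k = 2.

2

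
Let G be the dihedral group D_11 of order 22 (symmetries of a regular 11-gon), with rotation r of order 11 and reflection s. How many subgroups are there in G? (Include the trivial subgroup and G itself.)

|G| = 22, so by Lagrange every subgroup order divides 22. Divisors: 1, 2, 11, 22.
Subgroups by order — order 1: 1; order 2: 11; order 11: 1; order 22: 1.
Total: 1 + 11 + 1 + 1 = 14.

14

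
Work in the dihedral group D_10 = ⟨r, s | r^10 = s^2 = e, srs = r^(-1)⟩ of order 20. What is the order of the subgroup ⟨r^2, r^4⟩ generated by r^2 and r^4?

5

|⟨r^2⟩| = 5 and |⟨r^4⟩| = 5, so |H| is a multiple of lcm(5, 5) = 5 and divides |G| = 20.
Closing under the operation: H = {e, r^2, r^4, r^6, r^8}, so |H| = 5.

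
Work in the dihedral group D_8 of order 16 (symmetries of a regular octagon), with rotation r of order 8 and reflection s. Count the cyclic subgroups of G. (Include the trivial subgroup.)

A cyclic subgroup of order d is generated by each of its φ(d) elements of order d, so the cyclic subgroups of order d number (#elements of order d)/φ(d).
Cyclic subgroups by order — order 1: 1; order 2: 9; order 4: 1; order 8: 1.
Total: 12.

12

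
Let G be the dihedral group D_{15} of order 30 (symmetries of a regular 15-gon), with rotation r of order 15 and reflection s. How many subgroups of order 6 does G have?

|G| = 30 and 6 | 30, so subgroups of order 6 are possible by Lagrange.
The subgroups of order 6 are: {e, r^5, r^10, s, r^5s, r^10s}; {e, r^5, r^10, rs, r^6s, r^11s}; {e, r^5, r^10, r^2s, r^7s, r^12s}; {e, r^5, r^10, r^3s, r^8s, r^13s}; … (5 in all).
So G has 5 subgroups of order 6.

5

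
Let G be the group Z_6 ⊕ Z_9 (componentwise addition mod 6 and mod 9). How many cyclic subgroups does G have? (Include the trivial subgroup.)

A cyclic subgroup of order d is generated by each of its φ(d) elements of order d, so the cyclic subgroups of order d number (#elements of order d)/φ(d).
Cyclic subgroups by order — order 1: 1; order 2: 1; order 3: 4; order 6: 4; order 9: 3; order 18: 3.
Total: 16.

16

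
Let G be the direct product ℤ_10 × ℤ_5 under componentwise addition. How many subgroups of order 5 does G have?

6

|G| = 50 and 5 | 50, so subgroups of order 5 are possible by Lagrange.
The subgroups of order 5 are: {(0,0), (0,1), (0,2), (0,3), (0,4)}; {(0,0), (2,0), (4,0), (6,0), (8,0)}; {(0,0), (2,1), (4,2), (6,3), (8,4)}; {(0,0), (2,2), (4,4), (6,1), (8,3)}; … (6 in all).
So G has 6 subgroups of order 5.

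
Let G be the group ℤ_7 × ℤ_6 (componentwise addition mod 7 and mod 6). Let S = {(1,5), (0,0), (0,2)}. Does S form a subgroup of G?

No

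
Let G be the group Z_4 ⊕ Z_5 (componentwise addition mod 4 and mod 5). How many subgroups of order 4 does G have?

1

|G| = 20 and 4 | 20, so subgroups of order 4 are possible by Lagrange.
The subgroups of order 4 are: {(0,0), (1,0), (2,0), (3,0)}.
So G has 1 subgroup of order 4.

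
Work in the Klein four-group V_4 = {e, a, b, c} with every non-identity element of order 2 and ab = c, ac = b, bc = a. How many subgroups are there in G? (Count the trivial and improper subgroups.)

5

|G| = 4, so by Lagrange every subgroup order divides 4. Divisors: 1, 2, 4.
Subgroups by order — order 1: 1; order 2: 3; order 4: 1.
Total: 1 + 3 + 1 = 5.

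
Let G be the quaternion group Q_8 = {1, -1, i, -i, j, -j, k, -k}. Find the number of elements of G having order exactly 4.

6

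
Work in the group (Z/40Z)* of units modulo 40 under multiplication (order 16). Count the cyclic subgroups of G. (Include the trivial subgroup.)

A cyclic subgroup of order d is generated by each of its φ(d) elements of order d, so the cyclic subgroups of order d number (#elements of order d)/φ(d).
Cyclic subgroups by order — order 1: 1; order 2: 7; order 4: 4.
Total: 12.

12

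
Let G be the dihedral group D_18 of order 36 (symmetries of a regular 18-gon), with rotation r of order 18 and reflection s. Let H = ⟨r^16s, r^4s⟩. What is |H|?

6

|⟨r^16s⟩| = 2 and |⟨r^4s⟩| = 2, so |H| is a multiple of lcm(2, 2) = 2 and divides |G| = 36.
Closing under the operation: H = {e, r^6, r^12, r^4s, r^10s, r^16s}, so |H| = 6.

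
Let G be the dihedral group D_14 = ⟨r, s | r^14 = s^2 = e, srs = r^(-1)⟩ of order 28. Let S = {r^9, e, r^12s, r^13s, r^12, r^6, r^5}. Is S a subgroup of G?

No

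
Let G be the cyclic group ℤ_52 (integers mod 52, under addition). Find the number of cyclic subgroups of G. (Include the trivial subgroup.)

6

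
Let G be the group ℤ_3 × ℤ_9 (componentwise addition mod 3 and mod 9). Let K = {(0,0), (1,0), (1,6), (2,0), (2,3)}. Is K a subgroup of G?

|K| = 5 does not divide |G| = 27, so by Lagrange K is not a subgroup.

No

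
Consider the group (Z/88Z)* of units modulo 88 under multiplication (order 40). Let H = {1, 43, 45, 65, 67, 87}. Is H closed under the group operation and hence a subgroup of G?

No

|H| = 6 does not divide |G| = 40, so by Lagrange H is not a subgroup.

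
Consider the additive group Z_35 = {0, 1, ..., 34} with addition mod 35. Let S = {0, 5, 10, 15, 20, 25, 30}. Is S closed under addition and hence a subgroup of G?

|S| = 7 divides |G| = 35, consistent with Lagrange.
S contains the identity, every element's inverse is in S, and S is closed under +: it is a subgroup.
In fact S = ⟨20⟩.

Yes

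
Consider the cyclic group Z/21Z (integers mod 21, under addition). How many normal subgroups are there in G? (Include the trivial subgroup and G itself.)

G is abelian, so every subgroup is normal.
G has 4 subgroups in total, hence 4 normal subgroups.

4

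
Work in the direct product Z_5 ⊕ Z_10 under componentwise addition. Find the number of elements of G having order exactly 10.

An element (a,b) has order lcm(ord(a), ord(b)); count pairs with lcm equal to 10.
Enumerating gives 24 such elements.

24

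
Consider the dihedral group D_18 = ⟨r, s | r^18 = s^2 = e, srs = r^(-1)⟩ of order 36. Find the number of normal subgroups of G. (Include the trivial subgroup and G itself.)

G has 45 subgroups. Checking conjugation-invariance by order — order 1: 1/1 normal; order 2: 1/19 normal; order 3: 1/1 normal; order 4: 0/9 normal; order 6: 1/7 normal; order 9: 1/1 normal; order 12: 0/3 normal; order 18: 3/3 normal; order 36: 1/1 normal.
Total normal subgroups: 9.

9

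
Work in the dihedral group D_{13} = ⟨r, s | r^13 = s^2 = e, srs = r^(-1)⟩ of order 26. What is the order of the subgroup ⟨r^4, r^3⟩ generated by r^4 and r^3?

13

|⟨r^4⟩| = 13 and |⟨r^3⟩| = 13, so |H| is a multiple of lcm(13, 13) = 13 and divides |G| = 26.
Closing under the operation: H = {e, r, r^2, r^3, r^4, r^5, r^6, r^7, r^8, r^9, r^10, r^11, r^12}, so |H| = 13.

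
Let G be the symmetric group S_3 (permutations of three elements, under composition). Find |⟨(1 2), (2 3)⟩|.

6

|⟨(1 2)⟩| = 2 and |⟨(2 3)⟩| = 2, so |H| is a multiple of lcm(2, 2) = 2 and divides |G| = 6.
Closing {(1 2), (2 3)} under the group operation gives all of G, so |H| = 6.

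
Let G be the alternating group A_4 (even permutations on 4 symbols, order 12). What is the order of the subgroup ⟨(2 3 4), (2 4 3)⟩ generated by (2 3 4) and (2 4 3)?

3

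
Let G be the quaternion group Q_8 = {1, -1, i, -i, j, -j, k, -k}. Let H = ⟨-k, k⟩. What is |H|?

4

|⟨-k⟩| = 4 and |⟨k⟩| = 4, so |H| is a multiple of lcm(4, 4) = 4 and divides |G| = 8.
Closing under the operation: H = {1, -1, k, -k}, so |H| = 4.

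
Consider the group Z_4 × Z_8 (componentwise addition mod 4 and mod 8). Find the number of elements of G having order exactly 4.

12

An element (a,b) has order lcm(ord(a), ord(b)); count pairs with lcm equal to 4.
Enumerating gives 12 such elements.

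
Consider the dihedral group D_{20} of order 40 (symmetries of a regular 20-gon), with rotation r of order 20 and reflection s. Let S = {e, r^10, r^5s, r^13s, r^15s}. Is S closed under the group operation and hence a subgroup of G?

Closure fails: r^10 · r^13s = r^3s ∉ S. So S is not a subgroup.

No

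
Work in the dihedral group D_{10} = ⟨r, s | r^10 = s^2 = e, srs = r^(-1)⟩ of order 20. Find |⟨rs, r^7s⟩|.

|⟨rs⟩| = 2 and |⟨r^7s⟩| = 2, so |H| is a multiple of lcm(2, 2) = 2 and divides |G| = 20.
Closing under the operation: H = {e, r^2, r^4, r^6, r^8, rs, r^3s, r^5s, r^7s, r^9s}, so |H| = 10.

10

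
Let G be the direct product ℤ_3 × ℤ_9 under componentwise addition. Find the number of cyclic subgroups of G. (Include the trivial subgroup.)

Each element a generates a cyclic subgroup ⟨a⟩; distinct elements may generate the same one (a cyclic group of order d has φ(d) generators).
Cyclic subgroups by order — order 1: 1; order 3: 4; order 9: 3.
Total: 8.

8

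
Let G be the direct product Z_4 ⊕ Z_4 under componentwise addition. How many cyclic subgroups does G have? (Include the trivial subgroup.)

Each element a generates a cyclic subgroup ⟨a⟩; distinct elements may generate the same one (a cyclic group of order d has φ(d) generators).
Cyclic subgroups by order — order 1: 1; order 2: 3; order 4: 6.
Total: 10.

10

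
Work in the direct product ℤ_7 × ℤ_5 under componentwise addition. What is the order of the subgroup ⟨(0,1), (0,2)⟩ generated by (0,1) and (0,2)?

5

|⟨(0,1)⟩| = 5 and |⟨(0,2)⟩| = 5, so |H| is a multiple of lcm(5, 5) = 5 and divides |G| = 35.
Closing under the operation: H = {(0,0), (0,1), (0,2), (0,3), (0,4)}, so |H| = 5.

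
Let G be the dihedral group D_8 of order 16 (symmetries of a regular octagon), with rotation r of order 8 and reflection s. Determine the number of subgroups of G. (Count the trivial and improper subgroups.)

|G| = 16, so by Lagrange every subgroup order divides 16. Divisors: 1, 2, 4, 8, 16.
Subgroups by order — order 1: 1; order 2: 9; order 4: 5; order 8: 3; order 16: 1.
Total: 1 + 9 + 5 + 3 + 1 = 19.

19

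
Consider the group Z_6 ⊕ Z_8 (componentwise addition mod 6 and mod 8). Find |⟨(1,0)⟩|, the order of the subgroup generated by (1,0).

The order of (1,0) in Z_6 × Z_8 is lcm(ord(1) in Z_6, ord(0) in Z_8).
ord(1) = 6 and ord(0) = 1, so |⟨(1,0)⟩| = lcm(6, 1) = 6.

6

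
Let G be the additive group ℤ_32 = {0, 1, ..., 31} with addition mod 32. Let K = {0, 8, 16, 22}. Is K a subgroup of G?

8 ∈ K but its inverse 24 ∉ K, so K is not a subgroup.

No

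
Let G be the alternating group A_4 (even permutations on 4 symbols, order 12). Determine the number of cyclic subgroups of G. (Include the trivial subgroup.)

Each element a generates a cyclic subgroup ⟨a⟩; distinct elements may generate the same one (a cyclic group of order d has φ(d) generators).
Cyclic subgroups by order — order 1: 1; order 2: 3; order 3: 4.
Total: 8.

8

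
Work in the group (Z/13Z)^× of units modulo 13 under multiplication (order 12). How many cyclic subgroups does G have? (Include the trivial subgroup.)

6

A cyclic subgroup of order d is generated by each of its φ(d) elements of order d, so the cyclic subgroups of order d number (#elements of order d)/φ(d).
Cyclic subgroups by order — order 1: 1; order 2: 1; order 3: 1; order 4: 1; order 6: 1; order 12: 1.
Total: 6.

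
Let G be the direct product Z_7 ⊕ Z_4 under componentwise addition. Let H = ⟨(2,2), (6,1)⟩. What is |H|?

|⟨(2,2)⟩| = 14 and |⟨(6,1)⟩| = 28, so |H| is a multiple of lcm(14, 28) = 28 and divides |G| = 28.
Closing {(2,2), (6,1)} under the group operation gives all of G, so |H| = 28.

28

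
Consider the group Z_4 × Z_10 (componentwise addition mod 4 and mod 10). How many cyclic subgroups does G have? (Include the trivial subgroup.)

12

Each element a generates a cyclic subgroup ⟨a⟩; distinct elements may generate the same one (a cyclic group of order d has φ(d) generators).
Cyclic subgroups by order — order 1: 1; order 2: 3; order 4: 2; order 5: 1; order 10: 3; order 20: 2.
Total: 12.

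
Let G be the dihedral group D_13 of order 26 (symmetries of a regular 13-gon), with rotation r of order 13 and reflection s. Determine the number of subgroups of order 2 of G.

13

|G| = 26 and 2 | 26, so subgroups of order 2 are possible by Lagrange.
The subgroups of order 2 are: {e, r^10s}; {e, r^11s}; {e, r^12s}; {e, r^2s}; … (13 in all).
So G has 13 subgroups of order 2.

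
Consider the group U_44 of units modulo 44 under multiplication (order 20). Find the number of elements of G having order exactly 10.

12

Enumerating element orders in G gives 12 elements of order 10.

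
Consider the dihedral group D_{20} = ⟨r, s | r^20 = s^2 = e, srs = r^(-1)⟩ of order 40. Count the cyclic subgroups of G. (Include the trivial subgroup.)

26

A cyclic subgroup of order d is generated by each of its φ(d) elements of order d, so the cyclic subgroups of order d number (#elements of order d)/φ(d).
Cyclic subgroups by order — order 1: 1; order 2: 21; order 4: 1; order 5: 1; order 10: 1; order 20: 1.
Total: 26.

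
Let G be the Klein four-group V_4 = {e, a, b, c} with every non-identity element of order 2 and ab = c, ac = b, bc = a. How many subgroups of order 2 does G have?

|G| = 4 and 2 | 4, so subgroups of order 2 are possible by Lagrange.
The subgroups of order 2 are: {e, a}; {e, b}; {e, c}.
So G has 3 subgroups of order 2.

3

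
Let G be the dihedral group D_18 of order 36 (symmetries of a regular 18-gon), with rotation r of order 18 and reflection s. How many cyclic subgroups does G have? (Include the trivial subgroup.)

Each element a generates a cyclic subgroup ⟨a⟩; distinct elements may generate the same one (a cyclic group of order d has φ(d) generators).
Cyclic subgroups by order — order 1: 1; order 2: 19; order 3: 1; order 6: 1; order 9: 1; order 18: 1.
Total: 24.

24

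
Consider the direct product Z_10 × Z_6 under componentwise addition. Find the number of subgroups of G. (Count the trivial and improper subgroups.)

20

|G| = 60, so by Lagrange every subgroup order divides 60. Divisors: 1, 2, 3, 4, 5, 6, 10, 12, 15, 20, 30, 60.
Subgroups by order — order 1: 1; order 2: 3; order 3: 1; order 4: 1; order 5: 1; order 6: 3; order 10: 3; order 12: 1; order 15: 1; order 20: 1; order 30: 3; order 60: 1.
Total: 1 + 3 + 1 + 1 + 1 + 3 + 3 + 1 + 1 + 1 + 3 + 1 = 20.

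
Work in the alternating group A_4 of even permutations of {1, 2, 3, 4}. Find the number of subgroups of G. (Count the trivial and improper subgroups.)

|G| = 12, so by Lagrange every subgroup order divides 12. Divisors: 1, 2, 3, 4, 6, 12.
Subgroups by order — order 1: 1; order 2: 3; order 3: 4; order 4: 1; order 6: 0; order 12: 1.
Total: 1 + 3 + 4 + 1 + 0 + 1 = 10.

10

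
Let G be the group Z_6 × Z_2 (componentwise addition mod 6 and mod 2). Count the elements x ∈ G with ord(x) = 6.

6

An element (a,b) has order lcm(ord(a), ord(b)); count pairs with lcm equal to 6.
Enumerating gives 6 such elements.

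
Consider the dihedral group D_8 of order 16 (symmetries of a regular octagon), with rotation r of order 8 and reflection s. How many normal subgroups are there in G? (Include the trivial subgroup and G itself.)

7

G has 19 subgroups. Checking conjugation-invariance by order — order 1: 1/1 normal; order 2: 1/9 normal; order 4: 1/5 normal; order 8: 3/3 normal; order 16: 1/1 normal.
Total normal subgroups: 7.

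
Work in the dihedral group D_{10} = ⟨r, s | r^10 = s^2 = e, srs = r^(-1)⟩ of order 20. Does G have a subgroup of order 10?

Yes

10 | 20. A subgroup of order 10 is {e, r, r^2, r^3, r^4, r^5, r^6, r^7, r^8, r^9}.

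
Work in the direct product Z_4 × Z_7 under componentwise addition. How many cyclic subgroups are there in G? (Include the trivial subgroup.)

Each element a generates a cyclic subgroup ⟨a⟩; distinct elements may generate the same one (a cyclic group of order d has φ(d) generators).
Cyclic subgroups by order — order 1: 1; order 2: 1; order 4: 1; order 7: 1; order 14: 1; order 28: 1.
Total: 6.

6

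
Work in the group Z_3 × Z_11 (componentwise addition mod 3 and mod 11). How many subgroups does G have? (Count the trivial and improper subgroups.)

|G| = 33, so by Lagrange every subgroup order divides 33. Divisors: 1, 3, 11, 33.
Subgroups by order — order 1: 1; order 3: 1; order 11: 1; order 33: 1.
Total: 1 + 1 + 1 + 1 = 4.

4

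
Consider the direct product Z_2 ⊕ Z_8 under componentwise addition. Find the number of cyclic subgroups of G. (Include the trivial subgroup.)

Group the elements of G by the cyclic subgroup they generate; each cyclic subgroup of order d accounts for φ(d) elements.
Cyclic subgroups by order — order 1: 1; order 2: 3; order 4: 2; order 8: 2.
Total: 8.

8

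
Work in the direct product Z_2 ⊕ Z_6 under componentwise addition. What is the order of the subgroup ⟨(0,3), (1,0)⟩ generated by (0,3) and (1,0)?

|⟨(0,3)⟩| = 2 and |⟨(1,0)⟩| = 2, so |H| is a multiple of lcm(2, 2) = 2 and divides |G| = 12.
Closing under the operation: H = {(0,0), (0,3), (1,0), (1,3)}, so |H| = 4.

4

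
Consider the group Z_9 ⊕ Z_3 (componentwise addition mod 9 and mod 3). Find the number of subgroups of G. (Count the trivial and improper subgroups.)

|G| = 27, so by Lagrange every subgroup order divides 27. Divisors: 1, 3, 9, 27.
Subgroups by order — order 1: 1; order 3: 4; order 9: 4; order 27: 1.
Total: 1 + 4 + 4 + 1 = 10.

10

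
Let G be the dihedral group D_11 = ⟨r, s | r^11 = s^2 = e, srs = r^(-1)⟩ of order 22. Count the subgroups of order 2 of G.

11

|G| = 22 and 2 | 22, so subgroups of order 2 are possible by Lagrange.
The subgroups of order 2 are: {e, r^10s}; {e, r^2s}; {e, r^3s}; {e, r^4s}; … (11 in all).
So G has 11 subgroups of order 2.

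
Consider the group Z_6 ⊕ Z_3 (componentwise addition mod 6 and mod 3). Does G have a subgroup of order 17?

17 does not divide |G| = 18, so by Lagrange no subgroup of order 17 exists.

No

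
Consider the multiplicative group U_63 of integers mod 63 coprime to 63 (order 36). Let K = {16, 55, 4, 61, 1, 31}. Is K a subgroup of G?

Yes

|K| = 6 divides |G| = 36, consistent with Lagrange.
K contains the identity, every element's inverse is in K, and K is closed under ·: it is a subgroup.
In fact K = ⟨61⟩.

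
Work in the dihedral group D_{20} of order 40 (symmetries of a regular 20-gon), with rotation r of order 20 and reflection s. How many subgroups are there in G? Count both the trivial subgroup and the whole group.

|G| = 40, so by Lagrange every subgroup order divides 40. Divisors: 1, 2, 4, 5, 8, 10, 20, 40.
Subgroups by order — order 1: 1; order 2: 21; order 4: 11; order 5: 1; order 8: 5; order 10: 5; order 20: 3; order 40: 1.
Total: 1 + 21 + 11 + 1 + 5 + 5 + 3 + 1 = 48.

48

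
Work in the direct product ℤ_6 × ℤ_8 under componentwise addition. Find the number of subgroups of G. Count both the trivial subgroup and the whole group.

|G| = 48, so by Lagrange every subgroup order divides 48. Divisors: 1, 2, 3, 4, 6, 8, 12, 16, 24, 48.
Subgroups by order — order 1: 1; order 2: 3; order 3: 1; order 4: 3; order 6: 3; order 8: 3; order 12: 3; order 16: 1; order 24: 3; order 48: 1.
Total: 1 + 3 + 1 + 3 + 3 + 3 + 3 + 1 + 3 + 1 = 22.

22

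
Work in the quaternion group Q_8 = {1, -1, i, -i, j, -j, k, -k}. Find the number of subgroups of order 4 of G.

3

|G| = 8 and 4 | 8, so subgroups of order 4 are possible by Lagrange.
The subgroups of order 4 are: {1, -1, i, -i}; {1, -1, j, -j}; {1, -1, k, -k}.
So G has 3 subgroups of order 4.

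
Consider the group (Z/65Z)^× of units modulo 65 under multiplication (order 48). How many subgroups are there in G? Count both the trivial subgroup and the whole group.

30

|G| = 48, so by Lagrange every subgroup order divides 48. Divisors: 1, 2, 3, 4, 6, 8, 12, 16, 24, 48.
Subgroups by order — order 1: 1; order 2: 3; order 3: 1; order 4: 7; order 6: 3; order 8: 3; order 12: 7; order 16: 1; order 24: 3; order 48: 1.
Total: 1 + 3 + 1 + 7 + 3 + 3 + 7 + 1 + 3 + 1 = 30.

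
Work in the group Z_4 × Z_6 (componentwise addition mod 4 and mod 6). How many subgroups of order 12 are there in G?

3

|G| = 24 and 12 | 24, so subgroups of order 12 are possible by Lagrange.
The subgroups of order 12 are: {(0,0), (0,1), (0,2), (0,3), (0,4), (0,5), (2,0), (2,1), (2,2), (2,3), (2,4), (2,5)}; {(0,0), (0,2), (0,4), (1,0), (1,2), (1,4), (2,0), (2,2), (2,4), (3,0), (3,2), (3,4)}; {(0,0), (0,2), (0,4), (1,1), (1,3), (1,5), (2,0), (2,2), (2,4), (3,1), (3,3), (3,5)}.
So G has 3 subgroups of order 12.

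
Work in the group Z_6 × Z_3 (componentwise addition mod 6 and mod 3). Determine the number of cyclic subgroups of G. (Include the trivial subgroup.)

Group the elements of G by the cyclic subgroup they generate; each cyclic subgroup of order d accounts for φ(d) elements.
Cyclic subgroups by order — order 1: 1; order 2: 1; order 3: 4; order 6: 4.
Total: 10.

10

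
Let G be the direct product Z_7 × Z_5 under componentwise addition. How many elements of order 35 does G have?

An element (a,b) has order lcm(ord(a), ord(b)); count pairs with lcm equal to 35.
Enumerating gives 24 such elements.

24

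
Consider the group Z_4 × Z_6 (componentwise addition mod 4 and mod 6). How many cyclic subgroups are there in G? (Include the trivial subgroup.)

A cyclic subgroup of order d is generated by each of its φ(d) elements of order d, so the cyclic subgroups of order d number (#elements of order d)/φ(d).
Cyclic subgroups by order — order 1: 1; order 2: 3; order 3: 1; order 4: 2; order 6: 3; order 12: 2.
Total: 12.

12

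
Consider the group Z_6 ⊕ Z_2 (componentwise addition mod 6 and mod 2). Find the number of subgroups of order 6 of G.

3

|G| = 12 and 6 | 12, so subgroups of order 6 are possible by Lagrange.
The subgroups of order 6 are: {(0,0), (0,1), (2,0), (2,1), (4,0), (4,1)}; {(0,0), (1,0), (2,0), (3,0), (4,0), (5,0)}; {(0,0), (1,1), (2,0), (3,1), (4,0), (5,1)}.
So G has 3 subgroups of order 6.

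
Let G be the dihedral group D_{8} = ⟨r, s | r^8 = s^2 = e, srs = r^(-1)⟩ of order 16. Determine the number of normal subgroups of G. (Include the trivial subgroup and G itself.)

7

G has 19 subgroups. Checking conjugation-invariance by order — order 1: 1/1 normal; order 2: 1/9 normal; order 4: 1/5 normal; order 8: 3/3 normal; order 16: 1/1 normal.
Total normal subgroups: 7.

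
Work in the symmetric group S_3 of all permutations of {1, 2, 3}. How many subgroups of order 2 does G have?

|G| = 6 and 2 | 6, so subgroups of order 2 are possible by Lagrange.
The subgroups of order 2 are: {e, (1 2)}; {e, (1 3)}; {e, (2 3)}.
So G has 3 subgroups of order 2.

3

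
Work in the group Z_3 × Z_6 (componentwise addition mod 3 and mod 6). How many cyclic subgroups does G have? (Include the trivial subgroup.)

Each element a generates a cyclic subgroup ⟨a⟩; distinct elements may generate the same one (a cyclic group of order d has φ(d) generators).
Cyclic subgroups by order — order 1: 1; order 2: 1; order 3: 4; order 6: 4.
Total: 10.

10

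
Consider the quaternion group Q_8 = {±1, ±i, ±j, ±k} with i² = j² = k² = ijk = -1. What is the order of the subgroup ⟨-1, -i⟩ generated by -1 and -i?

|⟨-1⟩| = 2 and |⟨-i⟩| = 4, so |H| is a multiple of lcm(2, 4) = 4 and divides |G| = 8.
Closing under the operation: H = {1, -1, i, -i}, so |H| = 4.

4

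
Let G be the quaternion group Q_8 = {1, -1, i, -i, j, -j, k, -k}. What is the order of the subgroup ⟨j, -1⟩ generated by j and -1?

4

|⟨j⟩| = 4 and |⟨-1⟩| = 2, so |H| is a multiple of lcm(4, 2) = 4 and divides |G| = 8.
Closing under the operation: H = {1, -1, j, -j}, so |H| = 4.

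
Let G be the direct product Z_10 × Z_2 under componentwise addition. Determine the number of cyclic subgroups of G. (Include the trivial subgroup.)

8

Each element a generates a cyclic subgroup ⟨a⟩; distinct elements may generate the same one (a cyclic group of order d has φ(d) generators).
Cyclic subgroups by order — order 1: 1; order 2: 3; order 5: 1; order 10: 3.
Total: 8.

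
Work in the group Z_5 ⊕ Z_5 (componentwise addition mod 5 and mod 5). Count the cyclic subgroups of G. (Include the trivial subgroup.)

A cyclic subgroup of order d is generated by each of its φ(d) elements of order d, so the cyclic subgroups of order d number (#elements of order d)/φ(d).
Cyclic subgroups by order — order 1: 1; order 5: 6.
Total: 7.

7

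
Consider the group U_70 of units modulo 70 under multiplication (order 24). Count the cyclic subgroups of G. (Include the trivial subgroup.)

Group the elements of G by the cyclic subgroup they generate; each cyclic subgroup of order d accounts for φ(d) elements.
Cyclic subgroups by order — order 1: 1; order 2: 3; order 3: 1; order 4: 2; order 6: 3; order 12: 2.
Total: 12.

12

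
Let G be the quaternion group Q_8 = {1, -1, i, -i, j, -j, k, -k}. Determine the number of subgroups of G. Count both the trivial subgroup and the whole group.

6

|G| = 8, so by Lagrange every subgroup order divides 8. Divisors: 1, 2, 4, 8.
Subgroups by order — order 1: 1; order 2: 1; order 4: 3; order 8: 1.
Total: 1 + 1 + 3 + 1 = 6.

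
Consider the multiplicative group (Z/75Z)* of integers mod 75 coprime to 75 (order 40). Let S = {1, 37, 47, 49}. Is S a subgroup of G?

37 ∈ S but its inverse 73 ∉ S, so S is not a subgroup.

No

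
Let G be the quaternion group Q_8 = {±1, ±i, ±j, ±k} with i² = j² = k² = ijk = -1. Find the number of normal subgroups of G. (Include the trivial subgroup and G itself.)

G has 6 subgroups. Checking conjugation-invariance by order — order 1: 1/1 normal; order 2: 1/1 normal; order 4: 3/3 normal; order 8: 1/1 normal.
Total normal subgroups: 6.

6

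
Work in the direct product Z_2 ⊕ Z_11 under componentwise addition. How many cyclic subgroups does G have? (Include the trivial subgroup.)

Group the elements of G by the cyclic subgroup they generate; each cyclic subgroup of order d accounts for φ(d) elements.
Cyclic subgroups by order — order 1: 1; order 2: 1; order 11: 1; order 22: 1.
Total: 4.

4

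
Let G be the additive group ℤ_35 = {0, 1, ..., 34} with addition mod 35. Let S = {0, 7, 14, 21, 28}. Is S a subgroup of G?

Yes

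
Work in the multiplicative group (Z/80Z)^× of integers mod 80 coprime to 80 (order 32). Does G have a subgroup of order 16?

16 | 32. A subgroup of order 16 is {1, 7, 9, 11, 13, 19, 23, 37, 41, 47, 49, 51, 53, 59, 63, 77}.

Yes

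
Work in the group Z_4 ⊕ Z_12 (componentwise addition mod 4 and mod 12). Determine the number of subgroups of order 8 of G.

3

|G| = 48 and 8 | 48, so subgroups of order 8 are possible by Lagrange.
The subgroups of order 8 are: {(0,0), (0,3), (0,6), (0,9), (2,0), (2,3), (2,6), (2,9)}; {(0,0), (0,6), (1,0), (1,6), (2,0), (2,6), (3,0), (3,6)}; {(0,0), (0,6), (1,3), (1,9), (2,0), (2,6), (3,3), (3,9)}.
So G has 3 subgroups of order 8.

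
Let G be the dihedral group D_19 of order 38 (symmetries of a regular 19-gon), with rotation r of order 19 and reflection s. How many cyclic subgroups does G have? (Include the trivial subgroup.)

Each element a generates a cyclic subgroup ⟨a⟩; distinct elements may generate the same one (a cyclic group of order d has φ(d) generators).
Cyclic subgroups by order — order 1: 1; order 2: 19; order 19: 1.
Total: 21.

21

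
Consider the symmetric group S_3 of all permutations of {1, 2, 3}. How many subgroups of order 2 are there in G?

3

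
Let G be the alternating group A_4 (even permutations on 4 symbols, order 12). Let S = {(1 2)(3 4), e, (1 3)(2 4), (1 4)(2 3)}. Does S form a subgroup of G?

|S| = 4 divides |G| = 12, consistent with Lagrange.
S contains the identity, every element's inverse is in S, and S is closed under ∘: it is a subgroup.

Yes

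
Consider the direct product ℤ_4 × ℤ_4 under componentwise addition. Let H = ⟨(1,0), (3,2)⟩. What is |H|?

8

|⟨(1,0)⟩| = 4 and |⟨(3,2)⟩| = 4, so |H| is a multiple of lcm(4, 4) = 4 and divides |G| = 16.
Closing under the operation: H = {(0,0), (0,2), (1,0), (1,2), (2,0), (2,2), (3,0), (3,2)}, so |H| = 8.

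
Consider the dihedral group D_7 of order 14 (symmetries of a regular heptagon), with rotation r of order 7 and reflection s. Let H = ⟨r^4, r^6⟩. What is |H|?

7

|⟨r^4⟩| = 7 and |⟨r^6⟩| = 7, so |H| is a multiple of lcm(7, 7) = 7 and divides |G| = 14.
Closing under the operation: H = {e, r, r^2, r^3, r^4, r^5, r^6}, so |H| = 7.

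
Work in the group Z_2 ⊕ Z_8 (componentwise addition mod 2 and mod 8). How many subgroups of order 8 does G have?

|G| = 16 and 8 | 16, so subgroups of order 8 are possible by Lagrange.
The subgroups of order 8 are: {(0,0), (0,1), (0,2), (0,3), (0,4), (0,5), (0,6), (0,7)}; {(0,0), (0,2), (0,4), (0,6), (1,0), (1,2), (1,4), (1,6)}; {(0,0), (0,2), (0,4), (0,6), (1,1), (1,3), (1,5), (1,7)}.
So G has 3 subgroups of order 8.

3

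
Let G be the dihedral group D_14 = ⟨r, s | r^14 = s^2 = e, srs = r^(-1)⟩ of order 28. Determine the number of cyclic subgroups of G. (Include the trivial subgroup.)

Each element a generates a cyclic subgroup ⟨a⟩; distinct elements may generate the same one (a cyclic group of order d has φ(d) generators).
Cyclic subgroups by order — order 1: 1; order 2: 15; order 7: 1; order 14: 1.
Total: 18.

18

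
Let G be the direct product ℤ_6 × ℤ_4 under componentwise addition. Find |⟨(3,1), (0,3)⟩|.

|⟨(3,1)⟩| = 4 and |⟨(0,3)⟩| = 4, so |H| is a multiple of lcm(4, 4) = 4 and divides |G| = 24.
Closing under the operation: H = {(0,0), (0,1), (0,2), (0,3), (3,0), (3,1), (3,2), (3,3)}, so |H| = 8.

8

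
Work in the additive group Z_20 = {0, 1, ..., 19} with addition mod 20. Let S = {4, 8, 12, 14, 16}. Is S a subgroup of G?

The identity 0 ∉ S, so S is not a subgroup.

No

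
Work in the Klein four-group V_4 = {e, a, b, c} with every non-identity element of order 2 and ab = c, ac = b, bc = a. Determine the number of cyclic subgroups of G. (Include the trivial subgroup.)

4

Each element a generates a cyclic subgroup ⟨a⟩; distinct elements may generate the same one (a cyclic group of order d has φ(d) generators).
Cyclic subgroups by order — order 1: 1; order 2: 3.
Total: 4.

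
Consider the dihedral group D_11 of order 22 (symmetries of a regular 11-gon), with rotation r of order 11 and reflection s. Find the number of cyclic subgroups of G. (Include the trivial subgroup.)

Each element a generates a cyclic subgroup ⟨a⟩; distinct elements may generate the same one (a cyclic group of order d has φ(d) generators).
Cyclic subgroups by order — order 1: 1; order 2: 11; order 11: 1.
Total: 13.

13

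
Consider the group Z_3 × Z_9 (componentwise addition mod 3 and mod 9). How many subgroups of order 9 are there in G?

4

|G| = 27 and 9 | 27, so subgroups of order 9 are possible by Lagrange.
The subgroups of order 9 are: {(0,0), (0,1), (0,2), (0,3), (0,4), (0,5), (0,6), (0,7), (0,8)}; {(0,0), (0,3), (0,6), (1,0), (1,3), (1,6), (2,0), (2,3), (2,6)}; {(0,0), (0,3), (0,6), (1,1), (1,4), (1,7), (2,2), (2,5), (2,8)}; {(0,0), (0,3), (0,6), (1,2), (1,5), (1,8), (2,1), (2,4), (2,7)}.
So G has 4 subgroups of order 9.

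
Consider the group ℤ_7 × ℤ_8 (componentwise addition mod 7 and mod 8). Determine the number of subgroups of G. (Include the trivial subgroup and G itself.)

8

|G| = 56, so by Lagrange every subgroup order divides 56. Divisors: 1, 2, 4, 7, 8, 14, 28, 56.
Subgroups by order — order 1: 1; order 2: 1; order 4: 1; order 7: 1; order 8: 1; order 14: 1; order 28: 1; order 56: 1.
Total: 1 + 1 + 1 + 1 + 1 + 1 + 1 + 1 = 8.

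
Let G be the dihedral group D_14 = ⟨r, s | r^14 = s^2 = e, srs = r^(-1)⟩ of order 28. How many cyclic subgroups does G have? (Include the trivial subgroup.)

18

Each element a generates a cyclic subgroup ⟨a⟩; distinct elements may generate the same one (a cyclic group of order d has φ(d) generators).
Cyclic subgroups by order — order 1: 1; order 2: 15; order 7: 1; order 14: 1.
Total: 18.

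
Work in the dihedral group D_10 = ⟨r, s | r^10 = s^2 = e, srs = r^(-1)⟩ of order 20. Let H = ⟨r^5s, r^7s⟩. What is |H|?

10

|⟨r^5s⟩| = 2 and |⟨r^7s⟩| = 2, so |H| is a multiple of lcm(2, 2) = 2 and divides |G| = 20.
Closing under the operation: H = {e, r^2, r^4, r^6, r^8, rs, r^3s, r^5s, r^7s, r^9s}, so |H| = 10.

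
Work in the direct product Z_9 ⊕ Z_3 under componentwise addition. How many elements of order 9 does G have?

18

An element (a,b) has order lcm(ord(a), ord(b)); count pairs with lcm equal to 9.
Enumerating gives 18 such elements.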